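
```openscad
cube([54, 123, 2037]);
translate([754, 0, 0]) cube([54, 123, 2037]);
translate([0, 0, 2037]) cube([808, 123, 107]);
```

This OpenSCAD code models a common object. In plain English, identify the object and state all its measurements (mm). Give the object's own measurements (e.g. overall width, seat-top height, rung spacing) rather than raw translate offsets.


A door frame. The clear opening is 700 mm wide and 2037 mm high. Two 54 mm wide jambs, 123 mm deep, stand either side of the opening from the floor to the top of the opening. A 107 mm thick head sits across the top of both jambs, spanning the full outside width of the frame.


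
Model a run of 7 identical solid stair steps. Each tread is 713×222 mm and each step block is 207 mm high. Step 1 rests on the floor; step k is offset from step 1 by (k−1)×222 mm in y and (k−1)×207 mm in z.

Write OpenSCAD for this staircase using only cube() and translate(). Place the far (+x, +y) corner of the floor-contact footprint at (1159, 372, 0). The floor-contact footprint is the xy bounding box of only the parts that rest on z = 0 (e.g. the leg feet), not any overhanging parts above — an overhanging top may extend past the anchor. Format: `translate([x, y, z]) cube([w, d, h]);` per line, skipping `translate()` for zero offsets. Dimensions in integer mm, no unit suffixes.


translate([446, 150, 0]) cube([713, 222, 207]);
translate([446, 372, 207]) cube([713, 222, 207]);
translate([446, 594, 414]) cube([713, 222, 207]);
translate([446, 816, 621]) cube([713, 222, 207]);
translate([446, 1038, 828]) cube([713, 222, 207]);
translate([446, 1260, 1035]) cube([713, 222, 207]);
translate([446, 1482, 1242]) cube([713, 222, 207]);


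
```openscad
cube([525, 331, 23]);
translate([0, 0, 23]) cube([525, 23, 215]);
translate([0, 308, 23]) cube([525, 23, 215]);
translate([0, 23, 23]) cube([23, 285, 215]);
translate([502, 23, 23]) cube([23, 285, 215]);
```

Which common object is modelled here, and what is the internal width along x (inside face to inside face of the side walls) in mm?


An open box. The internal width is 479 mm.

A 525×331 base slab with four walls standing on it — an open box. The base is 525 mm wide and the walls are 23 mm thick, so the internal width is 525 − 2 × 23 = 479 mm.


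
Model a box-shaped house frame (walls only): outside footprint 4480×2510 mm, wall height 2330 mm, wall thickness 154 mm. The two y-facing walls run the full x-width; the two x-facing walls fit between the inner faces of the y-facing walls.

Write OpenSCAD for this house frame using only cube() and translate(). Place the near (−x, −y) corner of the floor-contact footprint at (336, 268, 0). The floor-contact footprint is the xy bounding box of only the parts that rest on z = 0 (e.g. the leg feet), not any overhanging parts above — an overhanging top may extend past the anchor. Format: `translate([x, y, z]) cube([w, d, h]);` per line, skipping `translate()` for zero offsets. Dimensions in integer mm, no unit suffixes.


translate([336, 268, 0]) cube([4480, 154, 2330]);
translate([336, 2624, 0]) cube([4480, 154, 2330]);
translate([336, 422, 0]) cube([154, 2202, 2330]);
translate([4662, 422, 0]) cube([154, 2202, 2330]);


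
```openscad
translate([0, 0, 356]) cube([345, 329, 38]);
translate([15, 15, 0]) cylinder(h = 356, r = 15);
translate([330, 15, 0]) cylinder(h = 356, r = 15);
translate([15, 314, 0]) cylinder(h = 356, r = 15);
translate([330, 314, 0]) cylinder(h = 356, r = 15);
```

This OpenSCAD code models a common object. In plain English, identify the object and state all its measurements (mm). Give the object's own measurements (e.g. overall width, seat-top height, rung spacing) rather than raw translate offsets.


A four-legged stool. The seat is a 345×329×38 mm slab whose top surface is at z = 394 mm; four round legs, each 30 mm in diameter, run from the floor (z = 0) to the underside of the seat, each leg's axis is inset half a diameter from the nearest pair of seat edges (so the leg's bounding box is flush with the corner).


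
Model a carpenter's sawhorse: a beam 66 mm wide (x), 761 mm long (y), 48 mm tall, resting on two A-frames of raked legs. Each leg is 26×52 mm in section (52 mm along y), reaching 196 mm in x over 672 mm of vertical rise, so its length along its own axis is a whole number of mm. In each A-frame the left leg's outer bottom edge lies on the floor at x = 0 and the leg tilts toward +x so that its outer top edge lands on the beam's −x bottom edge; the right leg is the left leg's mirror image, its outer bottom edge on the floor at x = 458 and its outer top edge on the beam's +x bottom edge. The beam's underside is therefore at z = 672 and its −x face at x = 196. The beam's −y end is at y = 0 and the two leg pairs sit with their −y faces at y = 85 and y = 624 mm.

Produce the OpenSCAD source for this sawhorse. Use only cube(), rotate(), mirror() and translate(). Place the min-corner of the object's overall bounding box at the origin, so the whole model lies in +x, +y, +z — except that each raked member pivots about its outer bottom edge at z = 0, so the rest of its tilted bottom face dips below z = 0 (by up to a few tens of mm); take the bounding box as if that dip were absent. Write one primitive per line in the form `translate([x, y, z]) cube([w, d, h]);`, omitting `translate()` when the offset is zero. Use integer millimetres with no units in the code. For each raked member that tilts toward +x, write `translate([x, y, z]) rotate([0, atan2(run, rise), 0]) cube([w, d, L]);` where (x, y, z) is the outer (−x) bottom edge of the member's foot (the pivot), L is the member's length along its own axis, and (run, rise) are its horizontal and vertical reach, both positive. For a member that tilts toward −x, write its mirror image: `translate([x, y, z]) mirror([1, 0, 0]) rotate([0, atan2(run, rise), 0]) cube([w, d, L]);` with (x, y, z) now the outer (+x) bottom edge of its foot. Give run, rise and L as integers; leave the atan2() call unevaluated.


translate([196, 0, 672]) cube([66, 761, 48]);
translate([0, 85, 0]) rotate([0, atan2(196, 672), 0]) cube([26, 52, 700]);
translate([458, 85, 0]) mirror([1, 0, 0]) rotate([0, atan2(196, 672), 0]) cube([26, 52, 700]);
translate([0, 624, 0]) rotate([0, atan2(196, 672), 0]) cube([26, 52, 700]);
translate([458, 624, 0]) mirror([1, 0, 0]) rotate([0, atan2(196, 672), 0]) cube([26, 52, 700]);


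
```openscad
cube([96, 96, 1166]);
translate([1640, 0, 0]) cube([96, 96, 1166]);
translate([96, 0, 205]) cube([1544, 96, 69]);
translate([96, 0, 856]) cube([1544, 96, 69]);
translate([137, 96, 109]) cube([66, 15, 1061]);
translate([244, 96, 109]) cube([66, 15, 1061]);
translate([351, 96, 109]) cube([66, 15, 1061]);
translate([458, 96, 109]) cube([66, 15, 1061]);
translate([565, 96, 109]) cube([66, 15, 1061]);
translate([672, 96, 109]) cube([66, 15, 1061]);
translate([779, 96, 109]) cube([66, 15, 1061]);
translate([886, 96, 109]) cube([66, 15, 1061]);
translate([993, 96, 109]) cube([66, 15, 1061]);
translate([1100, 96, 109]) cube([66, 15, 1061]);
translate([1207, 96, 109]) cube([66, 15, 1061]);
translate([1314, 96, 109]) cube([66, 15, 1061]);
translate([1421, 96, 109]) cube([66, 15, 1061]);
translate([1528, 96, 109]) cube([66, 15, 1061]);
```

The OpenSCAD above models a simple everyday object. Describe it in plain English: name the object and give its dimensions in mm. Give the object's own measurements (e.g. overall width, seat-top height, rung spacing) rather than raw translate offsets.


A fence section. Two 96×96 mm posts, 1166 mm tall, stand on the floor with a clear span of 1544 mm between their inner faces. Two horizontal rails of 96×69 mm section span the gap between the posts with their undersides at z = 205 mm and z = 856 mm, flush with the posts' −y face. 14 pickets, each 66 mm wide, 15 mm thick and 1061 mm tall, are fixed to the +y face of the rails with their bottoms at z = 109 mm, spaced across the span with a 41 mm gap after the −x post and between neighbouring pickets, with 46 mm left before the +x post.


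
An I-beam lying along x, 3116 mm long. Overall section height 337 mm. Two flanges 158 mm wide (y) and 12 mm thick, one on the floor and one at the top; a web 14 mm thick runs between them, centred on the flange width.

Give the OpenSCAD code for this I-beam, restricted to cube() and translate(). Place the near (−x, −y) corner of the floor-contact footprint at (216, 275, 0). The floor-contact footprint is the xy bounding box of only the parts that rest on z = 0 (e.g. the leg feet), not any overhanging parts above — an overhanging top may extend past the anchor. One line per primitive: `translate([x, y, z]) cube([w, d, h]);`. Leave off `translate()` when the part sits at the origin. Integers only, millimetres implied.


translate([216, 275, 0]) cube([3116, 158, 12]);
translate([216, 347, 12]) cube([3116, 14, 313]);
translate([216, 275, 325]) cube([3116, 158, 12]);


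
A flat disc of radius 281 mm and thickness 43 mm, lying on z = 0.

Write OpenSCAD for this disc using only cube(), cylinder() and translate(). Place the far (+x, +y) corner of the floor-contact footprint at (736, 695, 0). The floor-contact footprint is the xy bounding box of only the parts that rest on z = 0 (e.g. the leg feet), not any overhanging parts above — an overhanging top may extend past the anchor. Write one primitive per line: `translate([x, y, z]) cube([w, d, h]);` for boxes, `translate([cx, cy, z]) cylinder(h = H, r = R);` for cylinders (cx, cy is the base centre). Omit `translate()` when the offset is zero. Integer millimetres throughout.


translate([455, 414, 0]) cylinder(h = 43, r = 281);


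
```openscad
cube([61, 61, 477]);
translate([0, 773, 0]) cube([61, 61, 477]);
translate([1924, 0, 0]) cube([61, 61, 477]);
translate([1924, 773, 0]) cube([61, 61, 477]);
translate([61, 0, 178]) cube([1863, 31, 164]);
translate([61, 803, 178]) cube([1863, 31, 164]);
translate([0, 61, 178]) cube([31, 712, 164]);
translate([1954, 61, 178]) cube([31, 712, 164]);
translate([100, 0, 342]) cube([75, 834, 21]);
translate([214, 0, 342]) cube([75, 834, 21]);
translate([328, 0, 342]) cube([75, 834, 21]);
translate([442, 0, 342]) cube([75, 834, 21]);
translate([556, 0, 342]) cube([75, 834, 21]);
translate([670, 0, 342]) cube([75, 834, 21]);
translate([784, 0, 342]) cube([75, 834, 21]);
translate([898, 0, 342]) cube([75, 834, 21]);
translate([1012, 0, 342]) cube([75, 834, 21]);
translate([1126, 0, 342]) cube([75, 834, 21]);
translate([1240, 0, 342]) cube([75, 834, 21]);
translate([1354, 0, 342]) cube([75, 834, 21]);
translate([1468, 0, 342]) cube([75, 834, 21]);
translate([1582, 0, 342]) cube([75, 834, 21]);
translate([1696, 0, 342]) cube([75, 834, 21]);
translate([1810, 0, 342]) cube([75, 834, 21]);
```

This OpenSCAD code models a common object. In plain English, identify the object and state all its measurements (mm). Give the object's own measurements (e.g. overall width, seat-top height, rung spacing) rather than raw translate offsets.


A bed frame 1985 mm long (x) by 834 mm wide (y). Four 61×61 mm corner posts, 477 mm tall, at the corners of the footprint. Four rails of 31 mm thickness and 164 mm height run between adjacent posts with their undersides at z = 178 mm, their outer faces flush with the outside of the frame (the two x-running rails run between the posts' inner faces; the two y-running rails run between the posts' inner faces). 16 slats, each 75 mm wide (x) and 21 mm thick, lie across the top of the two x-running rails, running the full 834 mm width of the frame in y; along x they sit between the end posts with a 39 mm gap after the −x posts and between neighbouring slats and before the +x posts.


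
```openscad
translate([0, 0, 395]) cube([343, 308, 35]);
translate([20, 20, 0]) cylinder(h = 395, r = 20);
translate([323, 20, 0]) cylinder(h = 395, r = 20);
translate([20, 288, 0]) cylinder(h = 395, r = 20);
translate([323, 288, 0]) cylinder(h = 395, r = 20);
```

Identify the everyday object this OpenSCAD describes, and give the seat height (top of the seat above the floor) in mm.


A stool. The seat height is 430 mm.

A 343×308×35 slab at z = 395 on four corner cylinders — a stool. The seat top is 395 + 35 = 430 mm.


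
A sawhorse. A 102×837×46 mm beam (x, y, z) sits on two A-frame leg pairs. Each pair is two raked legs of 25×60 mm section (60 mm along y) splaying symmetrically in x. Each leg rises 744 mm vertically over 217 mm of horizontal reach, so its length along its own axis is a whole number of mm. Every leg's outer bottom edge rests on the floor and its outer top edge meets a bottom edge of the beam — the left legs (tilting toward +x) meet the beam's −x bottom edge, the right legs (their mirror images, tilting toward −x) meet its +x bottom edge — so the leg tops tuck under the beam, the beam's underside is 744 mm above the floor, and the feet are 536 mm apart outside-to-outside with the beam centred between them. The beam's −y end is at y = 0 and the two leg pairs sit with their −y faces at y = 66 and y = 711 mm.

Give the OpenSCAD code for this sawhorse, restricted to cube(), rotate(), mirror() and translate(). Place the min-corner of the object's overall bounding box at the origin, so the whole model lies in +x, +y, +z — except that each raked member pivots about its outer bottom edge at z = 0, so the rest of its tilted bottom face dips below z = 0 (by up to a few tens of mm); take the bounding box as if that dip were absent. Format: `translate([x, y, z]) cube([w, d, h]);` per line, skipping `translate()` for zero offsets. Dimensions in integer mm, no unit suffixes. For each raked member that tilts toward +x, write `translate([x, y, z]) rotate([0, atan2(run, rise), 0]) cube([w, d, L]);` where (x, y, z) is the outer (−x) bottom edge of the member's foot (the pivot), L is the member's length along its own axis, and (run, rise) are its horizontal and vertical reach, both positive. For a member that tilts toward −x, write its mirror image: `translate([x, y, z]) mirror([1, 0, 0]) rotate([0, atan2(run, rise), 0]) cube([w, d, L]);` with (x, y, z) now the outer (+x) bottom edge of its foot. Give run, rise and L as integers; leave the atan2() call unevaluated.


translate([217, 0, 744]) cube([102, 837, 46]);
translate([0, 66, 0]) rotate([0, atan2(217, 744), 0]) cube([25, 60, 775]);
translate([536, 66, 0]) mirror([1, 0, 0]) rotate([0, atan2(217, 744), 0]) cube([25, 60, 775]);
translate([0, 711, 0]) rotate([0, atan2(217, 744), 0]) cube([25, 60, 775]);
translate([536, 711, 0]) mirror([1, 0, 0]) rotate([0, atan2(217, 744), 0]) cube([25, 60, 775]);


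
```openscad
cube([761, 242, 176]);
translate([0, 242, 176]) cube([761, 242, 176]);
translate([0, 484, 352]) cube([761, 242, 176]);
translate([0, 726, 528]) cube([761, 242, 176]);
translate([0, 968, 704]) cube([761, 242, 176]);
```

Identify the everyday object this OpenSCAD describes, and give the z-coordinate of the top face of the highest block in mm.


A staircase. The total rise is 880 mm.

5 identical blocks, each offset up and back from the previous — a staircase. Each step is 176 mm tall and there are 5 of them, so the total rise is 5 × 176 = 880 mm.


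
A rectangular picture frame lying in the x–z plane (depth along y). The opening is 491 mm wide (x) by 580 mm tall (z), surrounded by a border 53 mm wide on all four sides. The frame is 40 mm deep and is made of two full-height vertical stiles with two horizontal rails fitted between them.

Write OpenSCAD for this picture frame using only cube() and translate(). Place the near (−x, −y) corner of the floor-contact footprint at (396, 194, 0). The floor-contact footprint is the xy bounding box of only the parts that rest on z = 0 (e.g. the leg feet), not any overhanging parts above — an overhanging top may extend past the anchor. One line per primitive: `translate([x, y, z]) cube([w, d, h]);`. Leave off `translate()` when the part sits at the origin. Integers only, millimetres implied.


translate([396, 194, 0]) cube([53, 40, 686]);
translate([940, 194, 0]) cube([53, 40, 686]);
translate([449, 194, 0]) cube([491, 40, 53]);
translate([449, 194, 633]) cube([491, 40, 53]);


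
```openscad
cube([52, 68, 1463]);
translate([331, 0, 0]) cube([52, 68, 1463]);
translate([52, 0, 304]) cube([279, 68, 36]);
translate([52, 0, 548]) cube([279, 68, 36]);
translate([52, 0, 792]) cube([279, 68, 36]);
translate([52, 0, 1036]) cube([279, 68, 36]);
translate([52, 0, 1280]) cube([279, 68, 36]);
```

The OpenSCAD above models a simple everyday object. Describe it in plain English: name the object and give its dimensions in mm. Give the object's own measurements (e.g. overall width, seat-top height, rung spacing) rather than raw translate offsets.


A straight ladder. Two 52×68 mm vertical rails, 1463 mm tall, stand 383 mm apart (outside-to-outside) with their front faces coplanar on the −y side. 5 rungs, each 68 mm deep and 36 mm tall, span between the inner faces of the rails, front faces flush with the rails. The lowest rung's underside is at z = 304 mm and rungs are spaced 244 mm apart (underside to underside).


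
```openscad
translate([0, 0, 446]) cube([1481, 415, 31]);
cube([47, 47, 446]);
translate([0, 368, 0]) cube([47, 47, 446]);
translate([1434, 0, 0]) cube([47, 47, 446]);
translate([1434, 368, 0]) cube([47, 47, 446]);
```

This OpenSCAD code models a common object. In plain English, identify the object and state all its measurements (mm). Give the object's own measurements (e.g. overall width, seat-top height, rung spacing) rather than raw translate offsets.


A long wooden bench with a 1481 mm (x) × 415 mm (y) seat, 31 mm thick, its top surface 477 mm above the floor. Four 47 mm square legs at the seat corners, flush with the edges, run from z = 0 to the seat underside.


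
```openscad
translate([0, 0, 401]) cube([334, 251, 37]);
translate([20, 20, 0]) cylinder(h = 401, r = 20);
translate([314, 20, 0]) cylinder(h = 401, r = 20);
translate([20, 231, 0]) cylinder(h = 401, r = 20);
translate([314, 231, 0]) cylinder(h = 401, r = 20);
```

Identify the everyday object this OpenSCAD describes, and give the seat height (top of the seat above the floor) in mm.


A stool. The seat height is 438 mm.

A 334×251×37 slab at z = 401 on four corner cylinders — a stool. The seat top is 401 + 37 = 438 mm.


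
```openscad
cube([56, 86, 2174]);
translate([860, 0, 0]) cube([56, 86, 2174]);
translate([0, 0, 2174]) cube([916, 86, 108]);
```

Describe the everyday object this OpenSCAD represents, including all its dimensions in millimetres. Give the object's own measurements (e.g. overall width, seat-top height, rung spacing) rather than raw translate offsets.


A door frame. The clear opening is 804 mm wide and 2174 mm high. Two 56 mm wide jambs, 86 mm deep, stand either side of the opening from the floor to the top of the opening. A 108 mm thick head sits across the top of both jambs, spanning the full outside width of the frame.


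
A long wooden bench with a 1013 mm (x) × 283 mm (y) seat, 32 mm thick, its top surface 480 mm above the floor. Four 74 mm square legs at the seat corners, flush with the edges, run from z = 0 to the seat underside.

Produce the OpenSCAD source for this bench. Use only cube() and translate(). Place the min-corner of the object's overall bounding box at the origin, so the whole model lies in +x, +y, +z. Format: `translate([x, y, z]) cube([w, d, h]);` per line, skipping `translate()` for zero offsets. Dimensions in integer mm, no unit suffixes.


// leg_h = 480 − 32 = 448
translate([0, 0, 448]) cube([1013, 283, 32]);
cube([74, 74, 448]);
translate([0, 209, 0]) cube([74, 74, 448]);
translate([939, 0, 0]) cube([74, 74, 448]);
translate([939, 209, 0]) cube([74, 74, 448]);


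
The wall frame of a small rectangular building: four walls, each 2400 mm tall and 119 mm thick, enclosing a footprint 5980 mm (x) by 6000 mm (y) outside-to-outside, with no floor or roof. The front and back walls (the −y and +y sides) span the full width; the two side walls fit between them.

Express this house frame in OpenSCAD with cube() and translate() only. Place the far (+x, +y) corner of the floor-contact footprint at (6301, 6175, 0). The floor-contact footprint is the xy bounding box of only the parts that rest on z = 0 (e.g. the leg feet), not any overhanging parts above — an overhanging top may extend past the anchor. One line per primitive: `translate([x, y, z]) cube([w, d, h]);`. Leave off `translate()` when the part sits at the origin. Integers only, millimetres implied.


translate([321, 175, 0]) cube([5980, 119, 2400]);
translate([321, 6056, 0]) cube([5980, 119, 2400]);
translate([321, 294, 0]) cube([119, 5762, 2400]);
translate([6182, 294, 0]) cube([119, 5762, 2400]);


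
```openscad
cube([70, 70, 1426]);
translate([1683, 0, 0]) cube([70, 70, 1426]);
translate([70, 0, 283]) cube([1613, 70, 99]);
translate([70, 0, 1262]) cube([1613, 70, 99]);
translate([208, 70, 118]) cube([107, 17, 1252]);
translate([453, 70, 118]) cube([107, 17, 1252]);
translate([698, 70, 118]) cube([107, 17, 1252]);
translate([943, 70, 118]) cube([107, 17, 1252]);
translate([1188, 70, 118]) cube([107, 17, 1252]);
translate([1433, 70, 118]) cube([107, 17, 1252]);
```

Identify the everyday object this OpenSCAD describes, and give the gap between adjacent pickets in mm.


A fence section. The picket gap is 138 mm.

Two posts, two rails, 6 pickets — a fence section. Span 1613 mm holds 6 pickets of 107 mm with 7 equal gaps: ⌊(1613 − 6·107) / 7⌋ = 138 mm.


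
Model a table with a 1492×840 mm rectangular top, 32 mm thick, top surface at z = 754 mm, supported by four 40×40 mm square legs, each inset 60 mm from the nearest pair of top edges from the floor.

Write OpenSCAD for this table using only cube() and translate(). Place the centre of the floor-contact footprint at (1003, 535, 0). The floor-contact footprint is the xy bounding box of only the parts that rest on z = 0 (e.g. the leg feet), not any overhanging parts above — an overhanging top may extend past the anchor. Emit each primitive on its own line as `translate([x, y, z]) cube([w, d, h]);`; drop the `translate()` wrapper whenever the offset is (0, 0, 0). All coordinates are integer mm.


// leg_h = 754 - 32 = 722
translate([257, 115, 722]) cube([1492, 840, 32]);
translate([317, 175, 0]) cube([40, 40, 722]);
translate([1649, 175, 0]) cube([40, 40, 722]);
translate([317, 855, 0]) cube([40, 40, 722]);
translate([1649, 855, 0]) cube([40, 40, 722]);


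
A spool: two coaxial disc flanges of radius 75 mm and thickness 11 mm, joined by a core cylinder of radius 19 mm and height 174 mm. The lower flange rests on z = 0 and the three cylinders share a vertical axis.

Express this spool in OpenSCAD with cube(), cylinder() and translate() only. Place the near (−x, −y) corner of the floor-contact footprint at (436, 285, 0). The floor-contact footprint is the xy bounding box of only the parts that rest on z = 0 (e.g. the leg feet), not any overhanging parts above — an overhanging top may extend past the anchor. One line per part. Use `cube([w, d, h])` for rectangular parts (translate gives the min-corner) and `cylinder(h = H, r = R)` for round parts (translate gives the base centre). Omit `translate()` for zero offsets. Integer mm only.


translate([511, 360, 0]) cylinder(h = 11, r = 75);
translate([511, 360, 11]) cylinder(h = 174, r = 19);
translate([511, 360, 185]) cylinder(h = 11, r = 75);


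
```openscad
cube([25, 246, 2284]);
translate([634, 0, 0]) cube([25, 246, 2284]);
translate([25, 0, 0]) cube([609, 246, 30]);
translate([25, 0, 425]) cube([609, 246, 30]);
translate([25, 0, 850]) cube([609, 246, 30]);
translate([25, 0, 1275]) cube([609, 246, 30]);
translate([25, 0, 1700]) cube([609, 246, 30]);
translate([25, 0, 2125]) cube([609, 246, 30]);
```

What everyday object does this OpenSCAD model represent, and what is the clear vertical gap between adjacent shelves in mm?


A bookshelf. The clear shelf gap is 395 mm.

Two tall side panels with 6 horizontal boards between them — a bookshelf. The first two shelf undersides are at z = 0 and z = 425; with shelf thickness 30, the clear gap is 425 − 0 − 30 = 395 mm.


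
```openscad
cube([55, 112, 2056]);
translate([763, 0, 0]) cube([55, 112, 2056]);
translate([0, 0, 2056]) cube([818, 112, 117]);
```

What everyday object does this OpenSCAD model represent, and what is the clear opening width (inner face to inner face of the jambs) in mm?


A door frame. The clear opening width is 708 mm.

Two 2056 mm tall posts with a header on top — a door frame. The left jamb is 55 mm wide at x = 0; the right jamb starts at x = 763. The clear opening is 763 − 55 = 708 mm.


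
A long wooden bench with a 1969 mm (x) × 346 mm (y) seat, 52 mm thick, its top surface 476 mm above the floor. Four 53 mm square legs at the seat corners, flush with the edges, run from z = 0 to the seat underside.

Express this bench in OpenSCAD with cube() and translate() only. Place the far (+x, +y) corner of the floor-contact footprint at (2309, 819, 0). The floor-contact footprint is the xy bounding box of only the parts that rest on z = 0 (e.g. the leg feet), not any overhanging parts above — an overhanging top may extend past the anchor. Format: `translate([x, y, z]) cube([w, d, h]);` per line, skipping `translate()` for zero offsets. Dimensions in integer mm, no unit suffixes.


// leg_h = 476 − 52 = 424
translate([340, 473, 424]) cube([1969, 346, 52]);
translate([340, 473, 0]) cube([53, 53, 424]);
translate([340, 766, 0]) cube([53, 53, 424]);
translate([2256, 473, 0]) cube([53, 53, 424]);
translate([2256, 766, 0]) cube([53, 53, 424]);


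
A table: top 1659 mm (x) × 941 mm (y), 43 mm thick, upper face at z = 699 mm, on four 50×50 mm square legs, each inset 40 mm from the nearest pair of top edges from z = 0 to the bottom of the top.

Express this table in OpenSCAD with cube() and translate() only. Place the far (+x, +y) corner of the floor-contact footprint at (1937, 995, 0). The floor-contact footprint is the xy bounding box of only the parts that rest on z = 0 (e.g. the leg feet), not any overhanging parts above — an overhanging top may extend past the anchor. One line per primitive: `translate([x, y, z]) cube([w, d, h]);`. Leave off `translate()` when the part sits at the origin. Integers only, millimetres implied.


// leg_h = 699 - 43 = 656
translate([318, 94, 656]) cube([1659, 941, 43]);
translate([358, 134, 0]) cube([50, 50, 656]);
translate([1887, 134, 0]) cube([50, 50, 656]);
translate([358, 945, 0]) cube([50, 50, 656]);
translate([1887, 945, 0]) cube([50, 50, 656]);


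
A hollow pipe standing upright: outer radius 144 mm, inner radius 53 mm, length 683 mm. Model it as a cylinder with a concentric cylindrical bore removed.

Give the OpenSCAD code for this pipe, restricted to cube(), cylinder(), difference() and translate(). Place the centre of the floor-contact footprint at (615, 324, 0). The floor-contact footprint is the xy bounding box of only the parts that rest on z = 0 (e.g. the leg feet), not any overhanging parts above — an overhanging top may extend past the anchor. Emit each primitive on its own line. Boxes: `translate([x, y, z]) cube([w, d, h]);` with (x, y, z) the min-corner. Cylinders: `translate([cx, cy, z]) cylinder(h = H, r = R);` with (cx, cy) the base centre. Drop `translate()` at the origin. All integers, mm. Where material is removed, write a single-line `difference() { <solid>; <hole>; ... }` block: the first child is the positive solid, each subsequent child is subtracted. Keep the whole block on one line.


difference() { translate([615, 324, 0]) cylinder(h = 683, r = 144); translate([615, 324, 0]) cylinder(h = 683, r = 53); }


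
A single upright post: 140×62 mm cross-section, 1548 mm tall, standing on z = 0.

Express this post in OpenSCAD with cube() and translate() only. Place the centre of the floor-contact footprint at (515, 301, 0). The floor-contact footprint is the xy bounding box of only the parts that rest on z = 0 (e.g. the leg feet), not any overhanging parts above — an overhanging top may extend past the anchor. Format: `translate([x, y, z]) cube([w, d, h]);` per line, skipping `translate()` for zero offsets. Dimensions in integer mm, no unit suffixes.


translate([445, 270, 0]) cube([140, 62, 1548]);


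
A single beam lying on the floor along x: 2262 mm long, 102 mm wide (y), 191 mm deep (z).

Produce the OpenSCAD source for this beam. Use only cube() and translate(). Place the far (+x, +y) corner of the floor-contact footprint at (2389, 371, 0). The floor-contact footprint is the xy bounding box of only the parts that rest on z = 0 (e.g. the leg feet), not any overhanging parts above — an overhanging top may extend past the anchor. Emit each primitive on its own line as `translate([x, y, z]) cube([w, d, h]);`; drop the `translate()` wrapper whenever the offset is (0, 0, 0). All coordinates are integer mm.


translate([127, 269, 0]) cube([2262, 102, 191]);


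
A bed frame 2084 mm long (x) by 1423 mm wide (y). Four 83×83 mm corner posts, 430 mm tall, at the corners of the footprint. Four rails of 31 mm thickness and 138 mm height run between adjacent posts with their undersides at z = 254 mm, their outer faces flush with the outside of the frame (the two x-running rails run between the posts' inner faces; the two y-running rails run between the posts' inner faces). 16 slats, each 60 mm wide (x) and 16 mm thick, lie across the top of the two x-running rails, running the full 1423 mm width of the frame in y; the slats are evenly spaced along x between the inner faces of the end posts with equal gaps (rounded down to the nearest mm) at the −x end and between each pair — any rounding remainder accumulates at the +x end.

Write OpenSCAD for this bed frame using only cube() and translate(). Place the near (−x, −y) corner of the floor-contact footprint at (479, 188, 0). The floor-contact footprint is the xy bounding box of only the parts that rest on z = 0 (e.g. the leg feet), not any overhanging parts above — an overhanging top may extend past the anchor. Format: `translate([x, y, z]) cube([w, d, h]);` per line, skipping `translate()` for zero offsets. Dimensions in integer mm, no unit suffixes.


// slat z = rail_z + rail_h = 254 + 138 = 392
// slat gap = ⌊(1918 − 16·60) / 17⌋ = 56
translate([479, 188, 0]) cube([83, 83, 430]);
translate([479, 1528, 0]) cube([83, 83, 430]);
translate([2480, 188, 0]) cube([83, 83, 430]);
translate([2480, 1528, 0]) cube([83, 83, 430]);
translate([562, 188, 254]) cube([1918, 31, 138]);
translate([562, 1580, 254]) cube([1918, 31, 138]);
translate([479, 271, 254]) cube([31, 1257, 138]);
translate([2532, 271, 254]) cube([31, 1257, 138]);
translate([618, 188, 392]) cube([60, 1423, 16]);
translate([734, 188, 392]) cube([60, 1423, 16]);
translate([850, 188, 392]) cube([60, 1423, 16]);
translate([966, 188, 392]) cube([60, 1423, 16]);
translate([1082, 188, 392]) cube([60, 1423, 16]);
translate([1198, 188, 392]) cube([60, 1423, 16]);
translate([1314, 188, 392]) cube([60, 1423, 16]);
translate([1430, 188, 392]) cube([60, 1423, 16]);
translate([1546, 188, 392]) cube([60, 1423, 16]);
translate([1662, 188, 392]) cube([60, 1423, 16]);
translate([1778, 188, 392]) cube([60, 1423, 16]);
translate([1894, 188, 392]) cube([60, 1423, 16]);
translate([2010, 188, 392]) cube([60, 1423, 16]);
translate([2126, 188, 392]) cube([60, 1423, 16]);
translate([2242, 188, 392]) cube([60, 1423, 16]);
translate([2358, 188, 392]) cube([60, 1423, 16]);


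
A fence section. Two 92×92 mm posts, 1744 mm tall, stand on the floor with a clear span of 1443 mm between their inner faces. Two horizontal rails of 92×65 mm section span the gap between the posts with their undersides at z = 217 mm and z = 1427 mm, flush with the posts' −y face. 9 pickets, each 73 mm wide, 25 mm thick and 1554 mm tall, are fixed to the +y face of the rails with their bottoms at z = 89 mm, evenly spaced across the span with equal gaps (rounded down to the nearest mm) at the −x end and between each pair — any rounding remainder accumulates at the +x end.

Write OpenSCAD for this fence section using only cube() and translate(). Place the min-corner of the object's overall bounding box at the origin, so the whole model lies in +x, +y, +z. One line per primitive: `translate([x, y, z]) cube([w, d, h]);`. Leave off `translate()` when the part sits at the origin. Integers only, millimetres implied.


cube([92, 92, 1744]);
translate([1535, 0, 0]) cube([92, 92, 1744]);
translate([92, 0, 217]) cube([1443, 92, 65]);
translate([92, 0, 1427]) cube([1443, 92, 65]);
translate([170, 92, 89]) cube([73, 25, 1554]);
translate([321, 92, 89]) cube([73, 25, 1554]);
translate([472, 92, 89]) cube([73, 25, 1554]);
translate([623, 92, 89]) cube([73, 25, 1554]);
translate([774, 92, 89]) cube([73, 25, 1554]);
translate([925, 92, 89]) cube([73, 25, 1554]);
translate([1076, 92, 89]) cube([73, 25, 1554]);
translate([1227, 92, 89]) cube([73, 25, 1554]);
translate([1378, 92, 89]) cube([73, 25, 1554]);


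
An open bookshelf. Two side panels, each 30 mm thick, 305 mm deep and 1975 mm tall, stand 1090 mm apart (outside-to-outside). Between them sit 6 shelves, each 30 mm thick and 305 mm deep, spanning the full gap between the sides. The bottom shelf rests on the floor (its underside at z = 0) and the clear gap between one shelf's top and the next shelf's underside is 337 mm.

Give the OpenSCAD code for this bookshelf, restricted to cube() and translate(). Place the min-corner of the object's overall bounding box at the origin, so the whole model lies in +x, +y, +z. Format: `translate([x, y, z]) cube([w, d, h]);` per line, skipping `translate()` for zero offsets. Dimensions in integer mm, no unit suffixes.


cube([30, 305, 1975]);
translate([1060, 0, 0]) cube([30, 305, 1975]);
translate([30, 0, 0]) cube([1030, 305, 30]);
translate([30, 0, 367]) cube([1030, 305, 30]);
translate([30, 0, 734]) cube([1030, 305, 30]);
translate([30, 0, 1101]) cube([1030, 305, 30]);
translate([30, 0, 1468]) cube([1030, 305, 30]);
translate([30, 0, 1835]) cube([1030, 305, 30]);


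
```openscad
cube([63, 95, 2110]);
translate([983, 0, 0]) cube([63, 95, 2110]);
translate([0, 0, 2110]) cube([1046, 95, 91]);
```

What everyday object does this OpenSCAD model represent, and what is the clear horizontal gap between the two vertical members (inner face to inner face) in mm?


A door frame. The clear opening width is 920 mm.

Two 2110 mm tall posts with a header on top — a door frame. The left jamb is 63 mm wide at x = 0; the right jamb starts at x = 983. The clear opening is 983 − 63 = 920 mm.


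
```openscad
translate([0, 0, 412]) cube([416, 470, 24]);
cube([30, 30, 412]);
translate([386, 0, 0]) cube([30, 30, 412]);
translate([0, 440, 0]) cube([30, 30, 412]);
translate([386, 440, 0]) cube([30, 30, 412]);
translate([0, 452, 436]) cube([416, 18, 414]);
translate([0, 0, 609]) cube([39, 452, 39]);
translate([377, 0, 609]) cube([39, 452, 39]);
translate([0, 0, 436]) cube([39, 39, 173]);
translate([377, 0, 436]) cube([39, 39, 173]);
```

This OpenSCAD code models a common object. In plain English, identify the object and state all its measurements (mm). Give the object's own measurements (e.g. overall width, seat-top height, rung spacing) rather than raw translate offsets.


A chair. The seat is a 416×470×24 mm slab with its top at z = 436 mm, on four 30×30 mm corner legs (flush with the seat edges, standing on z = 0). A flat backrest 18 mm thick, 414 mm tall, spans the full seat width and rises from the seat top along its +y edge, rear face flush with the rear of the seat. Two armrests of 39×39 mm section run along each side from the seat's front edge to the front of the backrest, top faces 212 mm above the seat top and outer faces flush with the seat's x-edges; a 39×39 mm post under the front of each armrest stands on the seat at the front corner.


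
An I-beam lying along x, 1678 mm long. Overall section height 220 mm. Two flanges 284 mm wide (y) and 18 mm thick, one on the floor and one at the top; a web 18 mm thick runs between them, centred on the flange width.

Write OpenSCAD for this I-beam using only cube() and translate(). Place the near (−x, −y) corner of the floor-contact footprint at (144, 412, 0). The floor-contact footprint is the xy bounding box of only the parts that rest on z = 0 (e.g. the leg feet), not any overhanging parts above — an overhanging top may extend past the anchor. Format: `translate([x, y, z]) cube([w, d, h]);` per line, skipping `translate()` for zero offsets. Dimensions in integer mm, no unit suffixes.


translate([144, 412, 0]) cube([1678, 284, 18]);
translate([144, 545, 18]) cube([1678, 18, 184]);
translate([144, 412, 202]) cube([1678, 284, 18]);


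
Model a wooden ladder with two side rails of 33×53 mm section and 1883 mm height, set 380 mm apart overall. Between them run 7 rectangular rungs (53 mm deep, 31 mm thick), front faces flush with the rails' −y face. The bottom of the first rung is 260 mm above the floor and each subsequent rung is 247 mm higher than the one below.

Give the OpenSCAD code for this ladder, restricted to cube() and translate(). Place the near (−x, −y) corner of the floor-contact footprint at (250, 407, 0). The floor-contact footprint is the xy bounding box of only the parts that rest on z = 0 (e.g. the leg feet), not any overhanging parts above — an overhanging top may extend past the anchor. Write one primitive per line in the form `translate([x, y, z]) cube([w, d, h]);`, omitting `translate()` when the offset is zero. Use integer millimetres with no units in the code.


// rung span = 380 - 2*33 = 314
// rung[k] z = 260 + k*247
translate([250, 407, 0]) cube([33, 53, 1883]);
translate([597, 407, 0]) cube([33, 53, 1883]);
translate([283, 407, 260]) cube([314, 53, 31]);
translate([283, 407, 507]) cube([314, 53, 31]);
translate([283, 407, 754]) cube([314, 53, 31]);
translate([283, 407, 1001]) cube([314, 53, 31]);
translate([283, 407, 1248]) cube([314, 53, 31]);
translate([283, 407, 1495]) cube([314, 53, 31]);
translate([283, 407, 1742]) cube([314, 53, 31]);


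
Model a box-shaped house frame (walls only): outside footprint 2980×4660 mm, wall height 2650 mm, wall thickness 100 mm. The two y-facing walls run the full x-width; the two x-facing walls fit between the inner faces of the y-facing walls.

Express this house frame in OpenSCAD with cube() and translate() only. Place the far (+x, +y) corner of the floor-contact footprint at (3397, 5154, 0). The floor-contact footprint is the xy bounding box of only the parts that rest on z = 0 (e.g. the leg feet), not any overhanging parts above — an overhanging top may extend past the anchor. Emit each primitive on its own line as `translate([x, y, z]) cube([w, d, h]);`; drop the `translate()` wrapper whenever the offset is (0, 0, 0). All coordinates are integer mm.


translate([417, 494, 0]) cube([2980, 100, 2650]);
translate([417, 5054, 0]) cube([2980, 100, 2650]);
translate([417, 594, 0]) cube([100, 4460, 2650]);
translate([3297, 594, 0]) cube([100, 4460, 2650]);


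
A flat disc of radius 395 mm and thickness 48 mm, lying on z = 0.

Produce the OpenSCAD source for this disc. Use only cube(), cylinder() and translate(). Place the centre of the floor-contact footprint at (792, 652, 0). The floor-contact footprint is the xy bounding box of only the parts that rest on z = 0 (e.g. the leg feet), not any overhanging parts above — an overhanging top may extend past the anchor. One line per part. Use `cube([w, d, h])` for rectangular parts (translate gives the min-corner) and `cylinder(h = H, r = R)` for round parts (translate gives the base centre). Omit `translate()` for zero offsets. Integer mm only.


translate([792, 652, 0]) cylinder(h = 48, r = 395);


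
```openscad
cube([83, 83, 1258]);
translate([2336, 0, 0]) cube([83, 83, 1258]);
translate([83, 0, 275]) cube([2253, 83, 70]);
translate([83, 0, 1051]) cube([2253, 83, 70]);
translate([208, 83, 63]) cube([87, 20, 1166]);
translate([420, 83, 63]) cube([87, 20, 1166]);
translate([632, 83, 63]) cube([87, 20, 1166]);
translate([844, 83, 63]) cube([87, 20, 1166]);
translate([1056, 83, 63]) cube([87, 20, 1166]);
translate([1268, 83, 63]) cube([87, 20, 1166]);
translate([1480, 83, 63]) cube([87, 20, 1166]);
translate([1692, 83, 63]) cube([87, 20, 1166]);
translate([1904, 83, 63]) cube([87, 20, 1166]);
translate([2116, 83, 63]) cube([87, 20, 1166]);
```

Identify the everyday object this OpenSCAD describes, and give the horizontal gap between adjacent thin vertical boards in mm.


A fence section. The picket gap is 125 mm.

Two posts, two rails, 10 pickets — a fence section. Span 2253 mm holds 10 pickets of 87 mm with 11 equal gaps: ⌊(2253 − 10·87) / 11⌋ = 125 mm.
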